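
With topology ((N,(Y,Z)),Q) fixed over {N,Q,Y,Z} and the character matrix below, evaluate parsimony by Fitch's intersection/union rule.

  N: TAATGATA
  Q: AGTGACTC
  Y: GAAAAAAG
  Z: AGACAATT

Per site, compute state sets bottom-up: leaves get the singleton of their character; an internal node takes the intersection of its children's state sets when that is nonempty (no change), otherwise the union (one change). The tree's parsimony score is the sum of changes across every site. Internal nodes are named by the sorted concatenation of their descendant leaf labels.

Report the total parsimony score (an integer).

[col 0] YZ: children Y:{G}, Z:{A} ∪→ {A,G}; cost 1
[col 0] NYZ: children N:{T}, YZ:{A,G} ∪→ {A,G,T}; cost 1
[col 0] NQYZ: children NYZ:{A,G,T}, Q:{A} ∩→ {A}; cost 0
[col 1] YZ: children Y:{A}, Z:{G} ∪→ {A,G}; cost 1
[col 1] NYZ: children N:{A}, YZ:{A,G} ∩→ {A}; cost 0
[col 1] NQYZ: children NYZ:{A}, Q:{G} ∪→ {A,G}; cost 1
[col 2] YZ: children Y:{A}, Z:{A} ∩→ {A}; cost 0
[col 2] NYZ: children N:{A}, YZ:{A} ∩→ {A}; cost 0
[col 2] NQYZ: children NYZ:{A}, Q:{T} ∪→ {A,T}; cost 1
[col 3] YZ: children Y:{A}, Z:{C} ∪→ {A,C}; cost 1
[col 3] NYZ: children N:{T}, YZ:{A,C} ∪→ {A,C,T}; cost 1
[col 3] NQYZ: children NYZ:{A,C,T}, Q:{G} ∪→ {A,C,G,T}; cost 1
[col 4] YZ: children Y:{A}, Z:{A} ∩→ {A}; cost 0
[col 4] NYZ: children N:{G}, YZ:{A} ∪→ {A,G}; cost 1
[col 4] NQYZ: children NYZ:{A,G}, Q:{A} ∩→ {A}; cost 0
[col 5] YZ: children Y:{A}, Z:{A} ∩→ {A}; cost 0
[col 5] NYZ: children N:{A}, YZ:{A} ∩→ {A}; cost 0
[col 5] NQYZ: children NYZ:{A}, Q:{C} ∪→ {A,C}; cost 1
[col 6] YZ: children Y:{A}, Z:{T} ∪→ {A,T}; cost 1
[col 6] NYZ: children N:{T}, YZ:{A,T} ∩→ {T}; cost 0
[col 6] NQYZ: children NYZ:{T}, Q:{T} ∩→ {T}; cost 0
[col 7] YZ: children Y:{G}, Z:{T} ∪→ {G,T}; cost 1
[col 7] NYZ: children N:{A}, YZ:{G,T} ∪→ {A,G,T}; cost 1
[col 7] NQYZ: children NYZ:{A,G,T}, Q:{C} ∪→ {A,C,G,T}; cost 1
per-site changes: [2, 2, 1, 3, 1, 1, 1, 3]; total = 14

14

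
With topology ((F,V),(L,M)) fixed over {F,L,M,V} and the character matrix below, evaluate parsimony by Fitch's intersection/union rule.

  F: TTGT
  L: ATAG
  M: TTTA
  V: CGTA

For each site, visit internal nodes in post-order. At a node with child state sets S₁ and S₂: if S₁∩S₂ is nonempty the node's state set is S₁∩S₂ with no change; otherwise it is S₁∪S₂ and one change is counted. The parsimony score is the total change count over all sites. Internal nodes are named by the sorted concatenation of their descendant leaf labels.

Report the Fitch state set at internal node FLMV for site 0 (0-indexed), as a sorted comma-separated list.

FV@0: {T} ∪ {C} = {C,T} (union, +1)
LM@0: {A} ∪ {T} = {A,T} (union, +1)
FLMV@0: {C,T} ∩ {A,T} = {T} (intersection, +0)
FV@1: {T} ∪ {G} = {G,T} (union, +1)
LM@1: {T} ∩ {T} = {T} (intersection, +0)
FLMV@1: {G,T} ∩ {T} = {T} (intersection, +0)
FV@2: {G} ∪ {T} = {G,T} (union, +1)
LM@2: {A} ∪ {T} = {A,T} (union, +1)
FLMV@2: {G,T} ∩ {A,T} = {T} (intersection, +0)
FV@3: {T} ∪ {A} = {A,T} (union, +1)
LM@3: {G} ∪ {A} = {A,G} (union, +1)
FLMV@3: {A,T} ∩ {A,G} = {A} (intersection, +0)
per-site changes: [2, 1, 2, 2]; total = 7

T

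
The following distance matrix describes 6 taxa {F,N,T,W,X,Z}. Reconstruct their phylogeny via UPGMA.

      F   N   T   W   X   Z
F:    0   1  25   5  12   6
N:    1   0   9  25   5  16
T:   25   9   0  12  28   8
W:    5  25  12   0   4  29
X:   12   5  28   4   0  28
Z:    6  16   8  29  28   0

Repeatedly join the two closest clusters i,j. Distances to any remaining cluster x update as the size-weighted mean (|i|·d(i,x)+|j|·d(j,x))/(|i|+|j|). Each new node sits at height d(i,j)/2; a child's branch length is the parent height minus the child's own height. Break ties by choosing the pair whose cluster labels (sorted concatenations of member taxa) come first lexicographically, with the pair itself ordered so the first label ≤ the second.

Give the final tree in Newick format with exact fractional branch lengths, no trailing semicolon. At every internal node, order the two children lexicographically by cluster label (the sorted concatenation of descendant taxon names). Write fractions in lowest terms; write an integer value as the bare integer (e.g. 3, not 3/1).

iteration 1: select F,N (d=1); attach at lengths (1/2, 1/2); label the merged cluster FN
  updated: d(FN,T)=17, d(FN,W)=15, d(FN,X)=17/2, d(FN,Z)=11
iteration 2: select W,X (d=4); attach at lengths (2, 2); label the merged cluster WX
  updated: d(FN,WX)=47/4, d(T,WX)=20, d(WX,Z)=57/2
iteration 3: select T,Z (d=8); attach at lengths (4, 4); label the merged cluster TZ
  updated: d(FN,TZ)=14, d(TZ,WX)=97/4
iteration 4: select FN,WX (d=47/4); attach at lengths (43/8, 31/8); label the merged cluster FNWX
  updated: d(FNWX,TZ)=153/8
iteration 5: select FNWX,TZ (d=153/8); attach at lengths (59/16, 89/16); label the merged cluster FNTWXZ
final tree: (((F:1/2,N:1/2):43/8,(W:2,X:2):31/8):59/16,(T:4,Z:4):89/16)
total length: 63/2

(((F:1/2,N:1/2):43/8,(W:2,X:2):31/8):59/16,(T:4,Z:4):89/16)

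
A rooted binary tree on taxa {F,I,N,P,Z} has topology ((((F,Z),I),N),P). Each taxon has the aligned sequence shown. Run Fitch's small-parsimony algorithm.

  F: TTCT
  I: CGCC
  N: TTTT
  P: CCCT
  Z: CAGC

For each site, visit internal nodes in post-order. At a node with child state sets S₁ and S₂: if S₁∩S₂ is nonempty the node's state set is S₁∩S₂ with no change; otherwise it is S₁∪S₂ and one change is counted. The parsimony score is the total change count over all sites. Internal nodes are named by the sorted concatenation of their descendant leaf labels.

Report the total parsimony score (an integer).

9

[col 0] FZ: children F:{T}, Z:{C} ∪→ {C,T}; cost 1
[col 0] FIZ: children FZ:{C,T}, I:{C} ∩→ {C}; cost 0
[col 0] FINZ: children FIZ:{C}, N:{T} ∪→ {C,T}; cost 1
[col 0] FINPZ: children FINZ:{C,T}, P:{C} ∩→ {C}; cost 0
[col 1] FZ: children F:{T}, Z:{A} ∪→ {A,T}; cost 1
[col 1] FIZ: children FZ:{A,T}, I:{G} ∪→ {A,G,T}; cost 1
[col 1] FINZ: children FIZ:{A,G,T}, N:{T} ∩→ {T}; cost 0
[col 1] FINPZ: children FINZ:{T}, P:{C} ∪→ {C,T}; cost 1
[col 2] FZ: children F:{C}, Z:{G} ∪→ {C,G}; cost 1
[col 2] FIZ: children FZ:{C,G}, I:{C} ∩→ {C}; cost 0
[col 2] FINZ: children FIZ:{C}, N:{T} ∪→ {C,T}; cost 1
[col 2] FINPZ: children FINZ:{C,T}, P:{C} ∩→ {C}; cost 0
[col 3] FZ: children F:{T}, Z:{C} ∪→ {C,T}; cost 1
[col 3] FIZ: children FZ:{C,T}, I:{C} ∩→ {C}; cost 0
[col 3] FINZ: children FIZ:{C}, N:{T} ∪→ {C,T}; cost 1
[col 3] FINPZ: children FINZ:{C,T}, P:{T} ∩→ {T}; cost 0
per-site changes: [2, 3, 2, 2]; total = 9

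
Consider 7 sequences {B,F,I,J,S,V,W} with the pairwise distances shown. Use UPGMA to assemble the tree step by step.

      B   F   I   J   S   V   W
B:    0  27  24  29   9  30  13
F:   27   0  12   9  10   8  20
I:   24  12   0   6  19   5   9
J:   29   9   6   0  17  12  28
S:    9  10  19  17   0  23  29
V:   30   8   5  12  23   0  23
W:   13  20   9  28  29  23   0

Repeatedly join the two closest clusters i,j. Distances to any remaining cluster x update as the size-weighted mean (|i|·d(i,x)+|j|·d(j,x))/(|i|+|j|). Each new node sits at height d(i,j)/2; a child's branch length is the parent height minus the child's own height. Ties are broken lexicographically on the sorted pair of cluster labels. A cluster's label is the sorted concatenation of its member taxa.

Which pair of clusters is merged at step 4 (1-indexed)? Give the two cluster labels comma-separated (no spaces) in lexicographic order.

iteration 1: select I,V (d=5); attach at lengths (5/2, 5/2); label the merged cluster IV
  updated: d(B,IV)=27, d(F,IV)=10, d(IV,J)=9, d(IV,S)=21, d(IV,W)=16
iteration 2: select B,S (d=9); attach at lengths (9/2, 9/2); label the merged cluster BS
  updated: d(BS,F)=37/2, d(BS,IV)=24, d(BS,J)=23, d(BS,W)=21
iteration 3: select F,J (d=9); attach at lengths (9/2, 9/2); label the merged cluster FJ
  updated: d(BS,FJ)=83/4, d(FJ,IV)=19/2, d(FJ,W)=24
iteration 4: select FJ,IV (d=19/2); attach at lengths (1/4, 9/4); label the merged cluster FIJV
  updated: d(BS,FIJV)=179/8, d(FIJV,W)=20
iteration 5: select FIJV,W (d=20); attach at lengths (21/4, 10); label the merged cluster FIJVW
  updated: d(BS,FIJVW)=221/10
iteration 6: select BS,FIJVW (d=221/10); attach at lengths (131/20, 21/20); label the merged cluster BFIJSVW
final tree: ((B:9/2,S:9/2):131/20,(((F:9/2,J:9/2):1/4,(I:5/2,V:5/2):9/4):21/4,W:10):21/20)
total length: 967/20

FJ,IV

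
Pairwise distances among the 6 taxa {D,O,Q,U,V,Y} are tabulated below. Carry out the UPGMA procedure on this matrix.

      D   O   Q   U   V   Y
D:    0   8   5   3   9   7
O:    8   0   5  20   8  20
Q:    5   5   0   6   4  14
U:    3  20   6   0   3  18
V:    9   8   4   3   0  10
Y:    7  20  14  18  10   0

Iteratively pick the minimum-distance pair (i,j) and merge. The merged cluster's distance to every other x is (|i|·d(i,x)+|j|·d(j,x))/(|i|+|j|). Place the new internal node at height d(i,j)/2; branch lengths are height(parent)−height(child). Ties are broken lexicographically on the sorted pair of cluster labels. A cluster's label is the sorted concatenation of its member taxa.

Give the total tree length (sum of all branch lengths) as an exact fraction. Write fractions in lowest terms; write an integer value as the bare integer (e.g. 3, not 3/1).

1. join D+U (d=3) ⇒ DU; edges |D|=3/2, |U|=3/2
  updated: d(DU,O)=14, d(DU,Q)=11/2, d(DU,V)=6, d(DU,Y)=25/2
2. join Q+V (d=4) ⇒ QV; edges |Q|=2, |V|=2
  updated: d(DU,QV)=23/4, d(O,QV)=13/2, d(QV,Y)=12
3. join DU+QV (d=23/4) ⇒ DQUV; edges |DU|=11/8, |QV|=7/8
  updated: d(DQUV,O)=41/4, d(DQUV,Y)=49/4
4. join DQUV+O (d=41/4) ⇒ DOQUV; edges |DQUV|=9/4, |O|=41/8
  updated: d(DOQUV,Y)=69/5
5. join DOQUV+Y (d=69/5) ⇒ DOQUVY; edges |DOQUV|=71/40, |Y|=69/10
final tree: ((((D:3/2,U:3/2):11/8,(Q:2,V:2):7/8):9/4,O:41/8):71/40,Y:69/10)
total length: 253/10

253/10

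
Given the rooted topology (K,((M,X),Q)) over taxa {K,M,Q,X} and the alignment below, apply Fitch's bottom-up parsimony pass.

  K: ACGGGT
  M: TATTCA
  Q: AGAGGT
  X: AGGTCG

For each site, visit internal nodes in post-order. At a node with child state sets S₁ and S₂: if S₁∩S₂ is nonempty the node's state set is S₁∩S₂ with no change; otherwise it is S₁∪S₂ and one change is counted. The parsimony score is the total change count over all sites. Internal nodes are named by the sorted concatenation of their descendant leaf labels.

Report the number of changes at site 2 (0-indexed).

2

site 0, node MX: M={T} ∪ X={A} → {A,T} (+1)
site 0, node MQX: MX={A,T} ∩ Q={A} → {A} (+0)
site 0, node KMQX: K={A} ∩ MQX={A} → {A} (+0)
site 1, node MX: M={A} ∪ X={G} → {A,G} (+1)
site 1, node MQX: MX={A,G} ∩ Q={G} → {G} (+0)
site 1, node KMQX: K={C} ∪ MQX={G} → {C,G} (+1)
site 2, node MX: M={T} ∪ X={G} → {G,T} (+1)
site 2, node MQX: MX={G,T} ∪ Q={A} → {A,G,T} (+1)
site 2, node KMQX: K={G} ∩ MQX={A,G,T} → {G} (+0)
site 3, node MX: M={T} ∩ X={T} → {T} (+0)
site 3, node MQX: MX={T} ∪ Q={G} → {G,T} (+1)
site 3, node KMQX: K={G} ∩ MQX={G,T} → {G} (+0)
site 4, node MX: M={C} ∩ X={C} → {C} (+0)
site 4, node MQX: MX={C} ∪ Q={G} → {C,G} (+1)
site 4, node KMQX: K={G} ∩ MQX={C,G} → {G} (+0)
site 5, node MX: M={A} ∪ X={G} → {A,G} (+1)
site 5, node MQX: MX={A,G} ∪ Q={T} → {A,G,T} (+1)
site 5, node KMQX: K={T} ∩ MQX={A,G,T} → {T} (+0)
per-site changes: [1, 2, 2, 1, 1, 2]; total = 9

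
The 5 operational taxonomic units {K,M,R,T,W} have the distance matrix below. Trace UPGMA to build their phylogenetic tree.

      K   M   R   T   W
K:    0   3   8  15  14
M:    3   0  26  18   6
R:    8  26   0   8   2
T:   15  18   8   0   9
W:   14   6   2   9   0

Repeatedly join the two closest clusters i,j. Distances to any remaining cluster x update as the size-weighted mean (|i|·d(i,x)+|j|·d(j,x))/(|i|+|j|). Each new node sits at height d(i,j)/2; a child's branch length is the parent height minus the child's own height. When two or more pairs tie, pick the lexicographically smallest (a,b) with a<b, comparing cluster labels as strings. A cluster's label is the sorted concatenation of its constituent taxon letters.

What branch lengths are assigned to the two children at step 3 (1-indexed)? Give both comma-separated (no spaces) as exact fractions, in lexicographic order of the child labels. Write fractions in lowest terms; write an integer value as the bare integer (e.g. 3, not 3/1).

13/4,17/4

step 1: merge (R,W) at d=2; branch lengths R→1, W→1; new cluster RW
  updated: d(K,RW)=11, d(M,RW)=16, d(RW,T)=17/2
step 2: merge (K,M) at d=3; branch lengths K→3/2, M→3/2; new cluster KM
  updated: d(KM,RW)=27/2, d(KM,T)=33/2
step 3: merge (RW,T) at d=17/2; branch lengths RW→13/4, T→17/4; new cluster RTW
  updated: d(KM,RTW)=29/2
step 4: merge (KM,RTW) at d=29/2; branch lengths KM→23/4, RTW→3; new cluster KMRTW
final tree: ((K:3/2,M:3/2):23/4,((R:1,W:1):13/4,T:17/4):3)
total length: 85/4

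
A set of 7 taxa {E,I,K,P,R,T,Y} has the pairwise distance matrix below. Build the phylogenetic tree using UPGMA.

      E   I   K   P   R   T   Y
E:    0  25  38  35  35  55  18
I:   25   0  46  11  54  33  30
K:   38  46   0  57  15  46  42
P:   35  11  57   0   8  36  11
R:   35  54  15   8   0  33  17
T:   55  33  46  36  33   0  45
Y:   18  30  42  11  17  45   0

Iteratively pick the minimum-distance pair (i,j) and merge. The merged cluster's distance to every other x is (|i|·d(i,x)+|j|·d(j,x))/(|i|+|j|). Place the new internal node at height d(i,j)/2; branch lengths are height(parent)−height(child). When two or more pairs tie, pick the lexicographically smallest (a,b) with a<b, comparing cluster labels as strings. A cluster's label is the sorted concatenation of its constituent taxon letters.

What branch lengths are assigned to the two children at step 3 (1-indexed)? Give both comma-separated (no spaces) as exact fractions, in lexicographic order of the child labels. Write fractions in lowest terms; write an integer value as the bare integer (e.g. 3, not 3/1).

25/2,25/2

1. join P+R (d=8) ⇒ PR; edges |P|=4, |R|=4
  updated: d(E,PR)=35, d(I,PR)=65/2, d(K,PR)=36, d(PR,T)=69/2, d(PR,Y)=14
2. join PR+Y (d=14) ⇒ PRY; edges |PR|=3, |Y|=7
  updated: d(E,PRY)=88/3, d(I,PRY)=95/3, d(K,PRY)=38, d(PRY,T)=38
3. join E+I (d=25) ⇒ EI; edges |E|=25/2, |I|=25/2
  updated: d(EI,K)=42, d(EI,PRY)=61/2, d(EI,T)=44
4. join EI+PRY (d=61/2) ⇒ EIPRY; edges |EI|=11/4, |PRY|=33/4
  updated: d(EIPRY,K)=198/5, d(EIPRY,T)=202/5
5. join EIPRY+K (d=198/5) ⇒ EIKPRY; edges |EIPRY|=91/20, |K|=99/5
  updated: d(EIKPRY,T)=124/3
6. join EIKPRY+T (d=124/3) ⇒ EIKPRTY; edges |EIKPRY|=13/15, |T|=62/3
final tree: ((((E:25/2,I:25/2):11/4,((P:4,R:4):3,Y:7):33/4):91/20,K:99/5):13/15,T:62/3)
total length: 5993/60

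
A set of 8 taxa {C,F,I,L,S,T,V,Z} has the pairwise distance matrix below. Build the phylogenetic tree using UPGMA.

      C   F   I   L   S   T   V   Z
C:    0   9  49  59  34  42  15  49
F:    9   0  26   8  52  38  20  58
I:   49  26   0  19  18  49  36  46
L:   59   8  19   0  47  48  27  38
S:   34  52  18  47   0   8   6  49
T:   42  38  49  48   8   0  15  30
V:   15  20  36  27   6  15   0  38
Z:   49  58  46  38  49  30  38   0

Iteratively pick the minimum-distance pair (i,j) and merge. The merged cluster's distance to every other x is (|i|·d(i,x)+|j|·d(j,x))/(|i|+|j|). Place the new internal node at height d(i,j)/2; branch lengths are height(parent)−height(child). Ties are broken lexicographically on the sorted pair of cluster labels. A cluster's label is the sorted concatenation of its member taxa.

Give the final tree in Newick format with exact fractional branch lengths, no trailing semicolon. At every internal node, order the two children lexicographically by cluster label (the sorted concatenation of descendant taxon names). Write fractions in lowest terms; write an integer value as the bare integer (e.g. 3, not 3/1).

iteration 1: select S,V (d=6); attach at lengths (3, 3); label the merged cluster SV
  updated: d(C,SV)=49/2, d(F,SV)=36, d(I,SV)=27, d(L,SV)=37, d(SV,T)=23/2, d(SV,Z)=87/2
iteration 2: select F,L (d=8); attach at lengths (4, 4); label the merged cluster FL
  updated: d(C,FL)=34, d(FL,I)=45/2, d(FL,SV)=73/2, d(FL,T)=43, d(FL,Z)=48
iteration 3: select SV,T (d=23/2); attach at lengths (11/4, 23/4); label the merged cluster STV
  updated: d(C,STV)=91/3, d(FL,STV)=116/3, d(I,STV)=103/3, d(STV,Z)=39
iteration 4: select FL,I (d=45/2); attach at lengths (29/4, 45/4); label the merged cluster FIL
  updated: d(C,FIL)=39, d(FIL,STV)=335/9, d(FIL,Z)=142/3
iteration 5: select C,STV (d=91/3); attach at lengths (91/6, 113/12); label the merged cluster CSTV
  updated: d(CSTV,FIL)=113/3, d(CSTV,Z)=83/2
iteration 6: select CSTV,FIL (d=113/3); attach at lengths (11/3, 91/12); label the merged cluster CFILSTV
  updated: d(CFILSTV,Z)=44
iteration 7: select CFILSTV,Z (d=44); attach at lengths (19/6, 22); label the merged cluster CFILSTVZ
final tree: (((C:91/6,((S:3,V:3):11/4,T:23/4):113/12):11/3,((F:4,L:4):29/4,I:45/4):91/12):19/6,Z:22)
total length: 102

(((C:91/6,((S:3,V:3):11/4,T:23/4):113/12):11/3,((F:4,L:4):29/4,I:45/4):91/12):19/6,Z:22)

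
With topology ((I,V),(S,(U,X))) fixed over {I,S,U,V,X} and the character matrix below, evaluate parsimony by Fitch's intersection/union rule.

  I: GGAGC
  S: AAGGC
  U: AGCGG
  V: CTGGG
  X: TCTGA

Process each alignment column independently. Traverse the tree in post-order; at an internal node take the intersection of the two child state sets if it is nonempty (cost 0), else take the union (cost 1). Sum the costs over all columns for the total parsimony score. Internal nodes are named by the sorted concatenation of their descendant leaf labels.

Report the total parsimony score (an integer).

12

[col 0] IV: children I:{G}, V:{C} ∪→ {C,G}; cost 1
[col 0] UX: children U:{A}, X:{T} ∪→ {A,T}; cost 1
[col 0] SUX: children S:{A}, UX:{A,T} ∩→ {A}; cost 0
[col 0] ISUVX: children IV:{C,G}, SUX:{A} ∪→ {A,C,G}; cost 1
[col 1] IV: children I:{G}, V:{T} ∪→ {G,T}; cost 1
[col 1] UX: children U:{G}, X:{C} ∪→ {C,G}; cost 1
[col 1] SUX: children S:{A}, UX:{C,G} ∪→ {A,C,G}; cost 1
[col 1] ISUVX: children IV:{G,T}, SUX:{A,C,G} ∩→ {G}; cost 0
[col 2] IV: children I:{A}, V:{G} ∪→ {A,G}; cost 1
[col 2] UX: children U:{C}, X:{T} ∪→ {C,T}; cost 1
[col 2] SUX: children S:{G}, UX:{C,T} ∪→ {C,G,T}; cost 1
[col 2] ISUVX: children IV:{A,G}, SUX:{C,G,T} ∩→ {G}; cost 0
[col 3] IV: children I:{G}, V:{G} ∩→ {G}; cost 0
[col 3] UX: children U:{G}, X:{G} ∩→ {G}; cost 0
[col 3] SUX: children S:{G}, UX:{G} ∩→ {G}; cost 0
[col 3] ISUVX: children IV:{G}, SUX:{G} ∩→ {G}; cost 0
[col 4] IV: children I:{C}, V:{G} ∪→ {C,G}; cost 1
[col 4] UX: children U:{G}, X:{A} ∪→ {A,G}; cost 1
[col 4] SUX: children S:{C}, UX:{A,G} ∪→ {A,C,G}; cost 1
[col 4] ISUVX: children IV:{C,G}, SUX:{A,C,G} ∩→ {C,G}; cost 0
per-site changes: [3, 3, 3, 0, 3]; total = 12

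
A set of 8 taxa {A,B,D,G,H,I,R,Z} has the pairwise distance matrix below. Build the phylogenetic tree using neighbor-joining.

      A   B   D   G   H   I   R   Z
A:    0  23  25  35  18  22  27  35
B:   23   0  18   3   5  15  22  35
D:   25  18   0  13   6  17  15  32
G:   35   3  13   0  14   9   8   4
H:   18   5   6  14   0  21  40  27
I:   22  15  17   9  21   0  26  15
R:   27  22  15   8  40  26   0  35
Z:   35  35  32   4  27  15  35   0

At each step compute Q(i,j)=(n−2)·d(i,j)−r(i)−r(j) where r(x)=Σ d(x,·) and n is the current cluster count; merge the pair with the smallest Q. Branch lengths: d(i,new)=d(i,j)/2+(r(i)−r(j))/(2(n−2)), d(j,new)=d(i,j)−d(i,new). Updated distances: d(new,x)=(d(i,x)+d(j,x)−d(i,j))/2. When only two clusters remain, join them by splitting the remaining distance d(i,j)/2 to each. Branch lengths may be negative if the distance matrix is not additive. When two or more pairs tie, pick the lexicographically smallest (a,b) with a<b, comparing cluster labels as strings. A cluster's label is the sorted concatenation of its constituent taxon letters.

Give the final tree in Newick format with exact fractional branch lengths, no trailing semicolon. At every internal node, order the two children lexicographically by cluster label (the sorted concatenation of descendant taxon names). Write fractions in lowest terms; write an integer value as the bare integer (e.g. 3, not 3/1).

step 1: merge (G,Z) at d=4, Q=-245; branch lengths G→-73/12, Z→121/12; new cluster GZ
  updated: d(A,GZ)=33, d(B,GZ)=17, d(D,GZ)=41/2, d(GZ,H)=37/2, d(GZ,I)=10, d(GZ,R)=39/2
step 2: merge (B,H) at d=5, Q=-367/2; branch lengths B→33/20, H→67/20; new cluster BH
  updated: d(A,BH)=18, d(BH,D)=19/2, d(BH,GZ)=61/4, d(BH,I)=31/2, d(BH,R)=57/2
step 3: merge (GZ,I) at d=10, Q=-595/4; branch lengths GZ→191/32, I→129/32; new cluster GIZ
  updated: d(A,GIZ)=45/2, d(BH,GIZ)=83/8, d(D,GIZ)=55/4, d(GIZ,R)=71/4
step 4: merge (D,R) at d=15, Q=-213/2; branch lengths D→10/3, R→35/3; new cluster DR
  updated: d(A,DR)=37/2, d(BH,DR)=23/2, d(DR,GIZ)=33/4
step 5: merge (A,BH) at d=18, Q=-503/8; branch lengths A→441/32, BH→135/32; new cluster ABH
  updated: d(ABH,DR)=6, d(ABH,GIZ)=119/16
step 6: merge (ABH,DR) at d=6, Q=-347/16; branch lengths ABH→83/32, DR→109/32; new cluster ABDHR
  updated: d(ABDHR,GIZ)=155/32
step 7: merge (ABDHR,GIZ) at d=155/32; branch lengths ABDHR→155/64, GIZ→155/64; new cluster ABDGHIRZ
final tree: (((A:441/32,(B:33/20,H:67/20):135/32):83/32,(D:10/3,R:35/3):109/32):155/64,((G:-73/12,Z:121/12):191/32,I:129/32):155/64)
total length: 2011/32

(((A:441/32,(B:33/20,H:67/20):135/32):83/32,(D:10/3,R:35/3):109/32):155/64,((G:-73/12,Z:121/12):191/32,I:129/32):155/64)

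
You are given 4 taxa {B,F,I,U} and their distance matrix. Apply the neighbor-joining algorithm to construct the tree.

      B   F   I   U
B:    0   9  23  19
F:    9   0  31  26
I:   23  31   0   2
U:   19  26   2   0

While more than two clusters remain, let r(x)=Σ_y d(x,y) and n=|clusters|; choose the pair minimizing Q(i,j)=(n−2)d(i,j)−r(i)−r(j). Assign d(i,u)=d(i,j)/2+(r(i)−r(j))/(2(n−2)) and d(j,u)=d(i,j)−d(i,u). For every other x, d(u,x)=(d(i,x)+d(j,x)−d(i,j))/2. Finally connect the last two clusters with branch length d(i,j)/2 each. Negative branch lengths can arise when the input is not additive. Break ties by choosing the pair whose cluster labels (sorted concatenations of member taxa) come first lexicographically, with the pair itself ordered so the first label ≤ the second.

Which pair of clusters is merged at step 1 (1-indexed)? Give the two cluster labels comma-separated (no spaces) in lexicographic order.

B,F

step 1: merge (B,F) at d=9, Q=-99; branch lengths B→3/4, F→33/4; new cluster BF
  updated: d(BF,I)=45/2, d(BF,U)=18
step 2: merge (BF,I) at d=45/2, Q=-85/2; branch lengths BF→77/4, I→13/4; new cluster BFI
  updated: d(BFI,U)=-5/4
step 3: merge (BFI,U) at d=-5/4; branch lengths BFI→-5/8, U→-5/8; new cluster BFIU
final tree: (((B:3/4,F:33/4):77/4,I:13/4):-5/8,U:-5/8)
total length: 121/4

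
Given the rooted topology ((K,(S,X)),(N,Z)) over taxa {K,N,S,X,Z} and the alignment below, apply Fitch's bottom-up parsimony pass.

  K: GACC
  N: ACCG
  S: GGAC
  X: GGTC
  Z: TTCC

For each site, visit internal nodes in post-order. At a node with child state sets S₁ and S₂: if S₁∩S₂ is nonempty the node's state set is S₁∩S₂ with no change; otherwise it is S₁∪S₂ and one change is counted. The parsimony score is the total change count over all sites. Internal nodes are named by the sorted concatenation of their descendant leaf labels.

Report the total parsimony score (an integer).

site 0, node SX: S={G} ∩ X={G} → {G} (+0)
site 0, node KSX: K={G} ∩ SX={G} → {G} (+0)
site 0, node NZ: N={A} ∪ Z={T} → {A,T} (+1)
site 0, node KNSXZ: KSX={G} ∪ NZ={A,T} → {A,G,T} (+1)
site 1, node SX: S={G} ∩ X={G} → {G} (+0)
site 1, node KSX: K={A} ∪ SX={G} → {A,G} (+1)
site 1, node NZ: N={C} ∪ Z={T} → {C,T} (+1)
site 1, node KNSXZ: KSX={A,G} ∪ NZ={C,T} → {A,C,G,T} (+1)
site 2, node SX: S={A} ∪ X={T} → {A,T} (+1)
site 2, node KSX: K={C} ∪ SX={A,T} → {A,C,T} (+1)
site 2, node NZ: N={C} ∩ Z={C} → {C} (+0)
site 2, node KNSXZ: KSX={A,C,T} ∩ NZ={C} → {C} (+0)
site 3, node SX: S={C} ∩ X={C} → {C} (+0)
site 3, node KSX: K={C} ∩ SX={C} → {C} (+0)
site 3, node NZ: N={G} ∪ Z={C} → {C,G} (+1)
site 3, node KNSXZ: KSX={C} ∩ NZ={C,G} → {C} (+0)
per-site changes: [2, 3, 2, 1]; total = 8

8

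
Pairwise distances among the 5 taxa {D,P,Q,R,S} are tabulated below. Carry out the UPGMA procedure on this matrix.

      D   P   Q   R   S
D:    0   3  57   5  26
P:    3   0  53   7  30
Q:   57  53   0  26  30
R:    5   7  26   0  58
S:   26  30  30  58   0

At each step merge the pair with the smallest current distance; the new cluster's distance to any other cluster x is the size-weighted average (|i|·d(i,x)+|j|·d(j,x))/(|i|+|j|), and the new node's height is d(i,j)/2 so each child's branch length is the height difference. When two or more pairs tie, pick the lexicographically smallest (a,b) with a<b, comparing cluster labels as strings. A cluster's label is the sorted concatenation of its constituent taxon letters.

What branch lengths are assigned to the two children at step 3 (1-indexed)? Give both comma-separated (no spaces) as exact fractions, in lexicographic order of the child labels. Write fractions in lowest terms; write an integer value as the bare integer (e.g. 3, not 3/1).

1. join D+P (d=3) ⇒ DP; edges |D|=3/2, |P|=3/2
  updated: d(DP,Q)=55, d(DP,R)=6, d(DP,S)=28
2. join DP+R (d=6) ⇒ DPR; edges |DP|=3/2, |R|=3
  updated: d(DPR,Q)=136/3, d(DPR,S)=38
3. join Q+S (d=30) ⇒ QS; edges |Q|=15, |S|=15
  updated: d(DPR,QS)=125/3
4. join DPR+QS (d=125/3) ⇒ DPQRS; edges |DPR|=107/6, |QS|=35/6
final tree: (((D:3/2,P:3/2):3/2,R:3):107/6,(Q:15,S:15):35/6)
total length: 367/6

15,15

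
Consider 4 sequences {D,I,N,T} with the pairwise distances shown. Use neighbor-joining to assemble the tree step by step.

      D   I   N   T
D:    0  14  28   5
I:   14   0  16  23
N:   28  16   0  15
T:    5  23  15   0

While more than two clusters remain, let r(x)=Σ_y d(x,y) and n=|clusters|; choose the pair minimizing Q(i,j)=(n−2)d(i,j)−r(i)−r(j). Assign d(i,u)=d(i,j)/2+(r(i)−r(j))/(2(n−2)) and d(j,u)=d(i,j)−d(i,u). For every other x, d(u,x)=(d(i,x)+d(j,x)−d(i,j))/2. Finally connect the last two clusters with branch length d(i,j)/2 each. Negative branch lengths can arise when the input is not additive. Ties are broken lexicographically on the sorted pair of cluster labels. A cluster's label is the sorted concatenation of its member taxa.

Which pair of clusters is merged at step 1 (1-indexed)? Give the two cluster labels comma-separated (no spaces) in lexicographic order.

1. join D+T (d=5, Q=-80) ⇒ DT; edges |D|=7/2, |T|=3/2
  updated: d(DT,I)=16, d(DT,N)=19
2. join DT+I (d=16, Q=-51) ⇒ DIT; edges |DT|=19/2, |I|=13/2
  updated: d(DIT,N)=19/2
3. join DIT+N (d=19/2) ⇒ DINT; edges |DIT|=19/4, |N|=19/4
final tree: (((D:7/2,T:3/2):19/2,I:13/2):19/4,N:19/4)
total length: 61/2

D,T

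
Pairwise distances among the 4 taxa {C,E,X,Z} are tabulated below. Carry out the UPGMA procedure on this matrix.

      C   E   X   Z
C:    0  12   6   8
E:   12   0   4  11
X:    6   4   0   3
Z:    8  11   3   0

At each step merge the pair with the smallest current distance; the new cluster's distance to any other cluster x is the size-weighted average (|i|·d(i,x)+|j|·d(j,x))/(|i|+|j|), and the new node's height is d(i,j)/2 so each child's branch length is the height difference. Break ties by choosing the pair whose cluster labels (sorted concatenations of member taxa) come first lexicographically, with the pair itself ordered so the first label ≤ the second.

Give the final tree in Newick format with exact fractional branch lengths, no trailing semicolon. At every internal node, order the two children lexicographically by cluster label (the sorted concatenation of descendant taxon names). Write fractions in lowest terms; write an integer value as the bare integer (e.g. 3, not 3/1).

1. join X+Z (d=3) ⇒ XZ; edges |X|=3/2, |Z|=3/2
  updated: d(C,XZ)=7, d(E,XZ)=15/2
2. join C+XZ (d=7) ⇒ CXZ; edges |C|=7/2, |XZ|=2
  updated: d(CXZ,E)=9
3. join CXZ+E (d=9) ⇒ CEXZ; edges |CXZ|=1, |E|=9/2
final tree: ((C:7/2,(X:3/2,Z:3/2):2):1,E:9/2)
total length: 14

((C:7/2,(X:3/2,Z:3/2):2):1,E:9/2)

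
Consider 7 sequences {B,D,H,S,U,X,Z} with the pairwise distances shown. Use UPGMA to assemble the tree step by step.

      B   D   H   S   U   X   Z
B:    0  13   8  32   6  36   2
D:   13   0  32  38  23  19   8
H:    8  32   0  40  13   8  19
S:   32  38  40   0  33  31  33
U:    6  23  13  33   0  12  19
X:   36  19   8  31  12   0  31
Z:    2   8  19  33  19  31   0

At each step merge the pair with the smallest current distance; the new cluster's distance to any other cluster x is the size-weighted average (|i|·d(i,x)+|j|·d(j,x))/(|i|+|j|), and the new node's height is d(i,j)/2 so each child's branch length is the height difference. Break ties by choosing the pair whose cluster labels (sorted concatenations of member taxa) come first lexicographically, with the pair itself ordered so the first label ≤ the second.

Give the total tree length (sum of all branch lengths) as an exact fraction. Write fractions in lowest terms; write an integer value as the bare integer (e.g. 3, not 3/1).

1111/18

iteration 1: select B,Z (d=2); attach at lengths (1, 1); label the merged cluster BZ
  updated: d(BZ,D)=21/2, d(BZ,H)=27/2, d(BZ,S)=65/2, d(BZ,U)=25/2, d(BZ,X)=67/2
iteration 2: select H,X (d=8); attach at lengths (4, 4); label the merged cluster HX
  updated: d(BZ,HX)=47/2, d(D,HX)=51/2, d(HX,S)=71/2, d(HX,U)=25/2
iteration 3: select BZ,D (d=21/2); attach at lengths (17/4, 21/4); label the merged cluster BDZ
  updated: d(BDZ,HX)=145/6, d(BDZ,S)=103/3, d(BDZ,U)=16
iteration 4: select HX,U (d=25/2); attach at lengths (9/4, 25/4); label the merged cluster HUX
  updated: d(BDZ,HUX)=193/9, d(HUX,S)=104/3
iteration 5: select BDZ,HUX (d=193/9); attach at lengths (197/36, 161/36); label the merged cluster BDHUXZ
  updated: d(BDHUXZ,S)=69/2
iteration 6: select BDHUXZ,S (d=69/2); attach at lengths (235/36, 69/4); label the merged cluster BDHSUXZ
final tree: ((((B:1,Z:1):17/4,D:21/4):197/36,((H:4,X:4):9/4,U:25/4):161/36):235/36,S:69/4)
total length: 1111/18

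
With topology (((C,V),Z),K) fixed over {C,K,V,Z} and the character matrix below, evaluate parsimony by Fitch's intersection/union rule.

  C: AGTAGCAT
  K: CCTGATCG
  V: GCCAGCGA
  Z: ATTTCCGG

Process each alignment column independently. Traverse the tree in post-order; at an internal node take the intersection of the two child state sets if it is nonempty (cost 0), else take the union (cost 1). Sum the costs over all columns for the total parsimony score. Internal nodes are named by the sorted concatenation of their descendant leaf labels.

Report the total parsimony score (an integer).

CV@0: {A} ∪ {G} = {A,G} (union, +1)
CVZ@0: {A,G} ∩ {A} = {A} (intersection, +0)
CKVZ@0: {A} ∪ {C} = {A,C} (union, +1)
CV@1: {G} ∪ {C} = {C,G} (union, +1)
CVZ@1: {C,G} ∪ {T} = {C,G,T} (union, +1)
CKVZ@1: {C,G,T} ∩ {C} = {C} (intersection, +0)
CV@2: {T} ∪ {C} = {C,T} (union, +1)
CVZ@2: {C,T} ∩ {T} = {T} (intersection, +0)
CKVZ@2: {T} ∩ {T} = {T} (intersection, +0)
CV@3: {A} ∩ {A} = {A} (intersection, +0)
CVZ@3: {A} ∪ {T} = {A,T} (union, +1)
CKVZ@3: {A,T} ∪ {G} = {A,G,T} (union, +1)
CV@4: {G} ∩ {G} = {G} (intersection, +0)
CVZ@4: {G} ∪ {C} = {C,G} (union, +1)
CKVZ@4: {C,G} ∪ {A} = {A,C,G} (union, +1)
CV@5: {C} ∩ {C} = {C} (intersection, +0)
CVZ@5: {C} ∩ {C} = {C} (intersection, +0)
CKVZ@5: {C} ∪ {T} = {C,T} (union, +1)
CV@6: {A} ∪ {G} = {A,G} (union, +1)
CVZ@6: {A,G} ∩ {G} = {G} (intersection, +0)
CKVZ@6: {G} ∪ {C} = {C,G} (union, +1)
CV@7: {T} ∪ {A} = {A,T} (union, +1)
CVZ@7: {A,T} ∪ {G} = {A,G,T} (union, +1)
CKVZ@7: {A,G,T} ∩ {G} = {G} (intersection, +0)
per-site changes: [2, 2, 1, 2, 2, 1, 2, 2]; total = 14

14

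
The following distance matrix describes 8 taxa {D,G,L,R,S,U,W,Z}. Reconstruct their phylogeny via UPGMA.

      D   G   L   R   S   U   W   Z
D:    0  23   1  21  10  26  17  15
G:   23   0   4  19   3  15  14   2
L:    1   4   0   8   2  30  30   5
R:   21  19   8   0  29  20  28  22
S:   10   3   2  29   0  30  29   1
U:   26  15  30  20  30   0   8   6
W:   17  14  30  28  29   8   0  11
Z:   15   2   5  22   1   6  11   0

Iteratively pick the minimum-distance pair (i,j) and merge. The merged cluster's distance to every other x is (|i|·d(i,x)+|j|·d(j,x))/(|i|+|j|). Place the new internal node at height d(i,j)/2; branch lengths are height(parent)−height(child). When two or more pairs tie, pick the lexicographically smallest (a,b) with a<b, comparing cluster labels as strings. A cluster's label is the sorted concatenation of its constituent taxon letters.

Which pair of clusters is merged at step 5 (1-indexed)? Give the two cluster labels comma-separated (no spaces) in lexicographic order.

DL,GSZ

1. join D+L (d=1) ⇒ DL; edges |D|=1/2, |L|=1/2
  updated: d(DL,G)=27/2, d(DL,R)=29/2, d(DL,S)=6, d(DL,U)=28, d(DL,W)=47/2, d(DL,Z)=10
2. join S+Z (d=1) ⇒ SZ; edges |S|=1/2, |Z|=1/2
  updated: d(DL,SZ)=8, d(G,SZ)=5/2, d(R,SZ)=51/2, d(SZ,U)=18, d(SZ,W)=20
3. join G+SZ (d=5/2) ⇒ GSZ; edges |G|=5/4, |SZ|=3/4
  updated: d(DL,GSZ)=59/6, d(GSZ,R)=70/3, d(GSZ,U)=17, d(GSZ,W)=18
4. join U+W (d=8) ⇒ UW; edges |U|=4, |W|=4
  updated: d(DL,UW)=103/4, d(GSZ,UW)=35/2, d(R,UW)=24
5. join DL+GSZ (d=59/6) ⇒ DGLSZ; edges |DL|=53/12, |GSZ|=11/3
  updated: d(DGLSZ,R)=99/5, d(DGLSZ,UW)=104/5
6. join DGLSZ+R (d=99/5) ⇒ DGLRSZ; edges |DGLSZ|=299/60, |R|=99/10
  updated: d(DGLRSZ,UW)=64/3
7. join DGLRSZ+UW (d=64/3) ⇒ DGLRSUWZ; edges |DGLRSZ|=23/30, |UW|=20/3
final tree: ((((D:1/2,L:1/2):53/12,(G:5/4,(S:1/2,Z:1/2):3/4):11/3):299/60,R:99/10):23/30,(U:4,W:4):20/3)
total length: 212/5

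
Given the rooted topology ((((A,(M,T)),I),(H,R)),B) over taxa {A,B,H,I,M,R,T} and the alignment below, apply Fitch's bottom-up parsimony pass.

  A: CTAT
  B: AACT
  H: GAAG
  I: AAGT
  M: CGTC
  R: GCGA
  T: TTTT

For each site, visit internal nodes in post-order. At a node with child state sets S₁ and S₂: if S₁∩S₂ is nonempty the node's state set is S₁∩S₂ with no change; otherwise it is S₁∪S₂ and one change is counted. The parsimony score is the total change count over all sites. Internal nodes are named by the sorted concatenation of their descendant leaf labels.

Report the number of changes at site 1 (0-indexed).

site 0, node MT: M={C} ∪ T={T} → {C,T} (+1)
site 0, node AMT: A={C} ∩ MT={C,T} → {C} (+0)
site 0, node AIMT: AMT={C} ∪ I={A} → {A,C} (+1)
site 0, node HR: H={G} ∩ R={G} → {G} (+0)
site 0, node AHIMRT: AIMT={A,C} ∪ HR={G} → {A,C,G} (+1)
site 0, node ABHIMRT: AHIMRT={A,C,G} ∩ B={A} → {A} (+0)
site 1, node MT: M={G} ∪ T={T} → {G,T} (+1)
site 1, node AMT: A={T} ∩ MT={G,T} → {T} (+0)
site 1, node AIMT: AMT={T} ∪ I={A} → {A,T} (+1)
site 1, node HR: H={A} ∪ R={C} → {A,C} (+1)
site 1, node AHIMRT: AIMT={A,T} ∩ HR={A,C} → {A} (+0)
site 1, node ABHIMRT: AHIMRT={A} ∩ B={A} → {A} (+0)
site 2, node MT: M={T} ∩ T={T} → {T} (+0)
site 2, node AMT: A={A} ∪ MT={T} → {A,T} (+1)
site 2, node AIMT: AMT={A,T} ∪ I={G} → {A,G,T} (+1)
site 2, node HR: H={A} ∪ R={G} → {A,G} (+1)
site 2, node AHIMRT: AIMT={A,G,T} ∩ HR={A,G} → {A,G} (+0)
site 2, node ABHIMRT: AHIMRT={A,G} ∪ B={C} → {A,C,G} (+1)
site 3, node MT: M={C} ∪ T={T} → {C,T} (+1)
site 3, node AMT: A={T} ∩ MT={C,T} → {T} (+0)
site 3, node AIMT: AMT={T} ∩ I={T} → {T} (+0)
site 3, node HR: H={G} ∪ R={A} → {A,G} (+1)
site 3, node AHIMRT: AIMT={T} ∪ HR={A,G} → {A,G,T} (+1)
site 3, node ABHIMRT: AHIMRT={A,G,T} ∩ B={T} → {T} (+0)
per-site changes: [3, 3, 4, 3]; total = 13

3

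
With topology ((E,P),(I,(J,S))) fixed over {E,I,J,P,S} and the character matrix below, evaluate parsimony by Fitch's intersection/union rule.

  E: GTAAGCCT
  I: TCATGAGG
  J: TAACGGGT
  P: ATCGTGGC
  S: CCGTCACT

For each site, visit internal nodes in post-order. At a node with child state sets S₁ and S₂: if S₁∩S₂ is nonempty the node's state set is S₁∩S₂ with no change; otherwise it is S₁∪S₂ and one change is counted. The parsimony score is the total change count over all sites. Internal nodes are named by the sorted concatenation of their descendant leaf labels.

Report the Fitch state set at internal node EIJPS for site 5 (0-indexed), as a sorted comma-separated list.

A,C,G

EP@0: {G} ∪ {A} = {A,G} (union, +1)
JS@0: {T} ∪ {C} = {C,T} (union, +1)
IJS@0: {T} ∩ {C,T} = {T} (intersection, +0)
EIJPS@0: {A,G} ∪ {T} = {A,G,T} (union, +1)
EP@1: {T} ∩ {T} = {T} (intersection, +0)
JS@1: {A} ∪ {C} = {A,C} (union, +1)
IJS@1: {C} ∩ {A,C} = {C} (intersection, +0)
EIJPS@1: {T} ∪ {C} = {C,T} (union, +1)
EP@2: {A} ∪ {C} = {A,C} (union, +1)
JS@2: {A} ∪ {G} = {A,G} (union, +1)
IJS@2: {A} ∩ {A,G} = {A} (intersection, +0)
EIJPS@2: {A,C} ∩ {A} = {A} (intersection, +0)
EP@3: {A} ∪ {G} = {A,G} (union, +1)
JS@3: {C} ∪ {T} = {C,T} (union, +1)
IJS@3: {T} ∩ {C,T} = {T} (intersection, +0)
EIJPS@3: {A,G} ∪ {T} = {A,G,T} (union, +1)
EP@4: {G} ∪ {T} = {G,T} (union, +1)
JS@4: {G} ∪ {C} = {C,G} (union, +1)
IJS@4: {G} ∩ {C,G} = {G} (intersection, +0)
EIJPS@4: {G,T} ∩ {G} = {G} (intersection, +0)
EP@5: {C} ∪ {G} = {C,G} (union, +1)
JS@5: {G} ∪ {A} = {A,G} (union, +1)
IJS@5: {A} ∩ {A,G} = {A} (intersection, +0)
EIJPS@5: {C,G} ∪ {A} = {A,C,G} (union, +1)
EP@6: {C} ∪ {G} = {C,G} (union, +1)
JS@6: {G} ∪ {C} = {C,G} (union, +1)
IJS@6: {G} ∩ {C,G} = {G} (intersection, +0)
EIJPS@6: {C,G} ∩ {G} = {G} (intersection, +0)
EP@7: {T} ∪ {C} = {C,T} (union, +1)
JS@7: {T} ∩ {T} = {T} (intersection, +0)
IJS@7: {G} ∪ {T} = {G,T} (union, +1)
EIJPS@7: {C,T} ∩ {G,T} = {T} (intersection, +0)
per-site changes: [3, 2, 2, 3, 2, 3, 2, 2]; total = 19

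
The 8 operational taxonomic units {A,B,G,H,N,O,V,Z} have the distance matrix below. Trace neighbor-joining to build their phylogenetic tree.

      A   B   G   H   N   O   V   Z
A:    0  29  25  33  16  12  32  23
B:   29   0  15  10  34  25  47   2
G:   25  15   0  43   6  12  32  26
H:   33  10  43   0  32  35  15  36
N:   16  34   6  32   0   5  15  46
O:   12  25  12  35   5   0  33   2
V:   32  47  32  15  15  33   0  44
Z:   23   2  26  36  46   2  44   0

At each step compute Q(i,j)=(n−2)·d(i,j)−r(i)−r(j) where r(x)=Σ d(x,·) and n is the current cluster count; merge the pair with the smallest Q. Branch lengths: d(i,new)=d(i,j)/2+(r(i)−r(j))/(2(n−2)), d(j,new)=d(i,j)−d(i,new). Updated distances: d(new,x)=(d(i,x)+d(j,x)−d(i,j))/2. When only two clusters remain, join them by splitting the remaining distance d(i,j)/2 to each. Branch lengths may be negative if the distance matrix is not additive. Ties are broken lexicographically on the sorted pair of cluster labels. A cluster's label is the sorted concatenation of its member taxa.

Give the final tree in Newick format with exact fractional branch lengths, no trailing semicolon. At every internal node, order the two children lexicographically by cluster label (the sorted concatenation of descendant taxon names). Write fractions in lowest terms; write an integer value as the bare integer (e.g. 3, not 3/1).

iteration 1: select H,V (d=15, Q=-332); attach at lengths (19/3, 26/3); label the merged cluster HV
  updated: d(A,HV)=25, d(B,HV)=21, d(G,HV)=30, d(HV,N)=16, d(HV,O)=53/2, d(HV,Z)=65/2
iteration 2: select B,Z (d=2, Q=-495/2); attach at lengths (9/20, 31/20); label the merged cluster BZ
  updated: d(A,BZ)=25, d(BZ,G)=39/2, d(BZ,HV)=103/4, d(BZ,N)=39, d(BZ,O)=25/2
iteration 3: select G,N (d=6, Q=-301/2); attach at lengths (69/16, 27/16); label the merged cluster GN
  updated: d(A,GN)=35/2, d(BZ,GN)=105/4, d(GN,HV)=20, d(GN,O)=11/2
iteration 4: select BZ,HV (d=103/4, Q=-219/2); attach at lengths (139/12, 85/6); label the merged cluster BHVZ
  updated: d(A,BHVZ)=97/8, d(BHVZ,GN)=41/4, d(BHVZ,O)=53/8
iteration 5: select A,BHVZ (d=97/8, Q=-371/8); attach at lengths (295/32, 93/32); label the merged cluster ABHVZ
  updated: d(ABHVZ,GN)=125/16, d(ABHVZ,O)=13/4
iteration 6: select ABHVZ,GN (d=125/16, Q=-265/16); attach at lengths (89/32, 161/32); label the merged cluster ABGHNVZ
  updated: d(ABGHNVZ,O)=15/32
iteration 7: select ABGHNVZ,O (d=15/32); attach at lengths (15/64, 15/64); label the merged cluster ABGHNOVZ
final tree: (((A:295/32,((B:9/20,Z:31/20):139/12,(H:19/3,V:26/3):85/6):93/32):89/32,(G:69/16,N:27/16):161/32):15/64,O:15/64)
total length: 2213/32

(((A:295/32,((B:9/20,Z:31/20):139/12,(H:19/3,V:26/3):85/6):93/32):89/32,(G:69/16,N:27/16):161/32):15/64,O:15/64)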